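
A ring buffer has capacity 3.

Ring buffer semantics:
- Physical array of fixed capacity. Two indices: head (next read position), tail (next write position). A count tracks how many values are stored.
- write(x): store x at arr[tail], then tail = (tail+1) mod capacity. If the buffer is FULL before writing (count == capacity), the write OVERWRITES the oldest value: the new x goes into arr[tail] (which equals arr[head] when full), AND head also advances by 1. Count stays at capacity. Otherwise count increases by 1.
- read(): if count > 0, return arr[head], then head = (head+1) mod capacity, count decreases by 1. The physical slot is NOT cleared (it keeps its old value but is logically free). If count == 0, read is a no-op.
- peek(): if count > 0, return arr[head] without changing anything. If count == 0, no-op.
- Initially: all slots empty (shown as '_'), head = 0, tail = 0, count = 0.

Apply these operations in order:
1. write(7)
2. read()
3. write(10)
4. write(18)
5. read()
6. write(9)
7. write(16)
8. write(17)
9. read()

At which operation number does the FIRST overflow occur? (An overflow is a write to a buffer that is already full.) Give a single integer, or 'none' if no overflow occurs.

Answer: 8

Derivation:
After op 1 (write(7)): arr=[7 _ _] head=0 tail=1 count=1
After op 2 (read()): arr=[7 _ _] head=1 tail=1 count=0
After op 3 (write(10)): arr=[7 10 _] head=1 tail=2 count=1
After op 4 (write(18)): arr=[7 10 18] head=1 tail=0 count=2
After op 5 (read()): arr=[7 10 18] head=2 tail=0 count=1
After op 6 (write(9)): arr=[9 10 18] head=2 tail=1 count=2
After op 7 (write(16)): arr=[9 16 18] head=2 tail=2 count=3
After op 8 (write(17)): arr=[9 16 17] head=0 tail=0 count=3
After op 9 (read()): arr=[9 16 17] head=1 tail=0 count=2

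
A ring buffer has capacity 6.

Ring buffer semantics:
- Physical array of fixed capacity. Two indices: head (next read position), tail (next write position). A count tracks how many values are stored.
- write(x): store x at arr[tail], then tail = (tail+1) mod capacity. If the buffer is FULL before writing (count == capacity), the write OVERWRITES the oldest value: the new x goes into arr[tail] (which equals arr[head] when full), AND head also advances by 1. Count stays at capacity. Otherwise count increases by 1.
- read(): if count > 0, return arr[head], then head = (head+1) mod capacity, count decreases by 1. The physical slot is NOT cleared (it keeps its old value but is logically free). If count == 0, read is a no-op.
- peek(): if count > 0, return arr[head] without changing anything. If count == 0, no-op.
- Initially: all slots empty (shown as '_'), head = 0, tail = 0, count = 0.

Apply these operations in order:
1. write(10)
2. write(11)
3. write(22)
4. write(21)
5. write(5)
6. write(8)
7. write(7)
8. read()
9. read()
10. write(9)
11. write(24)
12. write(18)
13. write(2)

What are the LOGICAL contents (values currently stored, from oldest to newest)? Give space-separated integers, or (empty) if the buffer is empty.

Answer: 8 7 9 24 18 2

Derivation:
After op 1 (write(10)): arr=[10 _ _ _ _ _] head=0 tail=1 count=1
After op 2 (write(11)): arr=[10 11 _ _ _ _] head=0 tail=2 count=2
After op 3 (write(22)): arr=[10 11 22 _ _ _] head=0 tail=3 count=3
After op 4 (write(21)): arr=[10 11 22 21 _ _] head=0 tail=4 count=4
After op 5 (write(5)): arr=[10 11 22 21 5 _] head=0 tail=5 count=5
After op 6 (write(8)): arr=[10 11 22 21 5 8] head=0 tail=0 count=6
After op 7 (write(7)): arr=[7 11 22 21 5 8] head=1 tail=1 count=6
After op 8 (read()): arr=[7 11 22 21 5 8] head=2 tail=1 count=5
After op 9 (read()): arr=[7 11 22 21 5 8] head=3 tail=1 count=4
After op 10 (write(9)): arr=[7 9 22 21 5 8] head=3 tail=2 count=5
After op 11 (write(24)): arr=[7 9 24 21 5 8] head=3 tail=3 count=6
After op 12 (write(18)): arr=[7 9 24 18 5 8] head=4 tail=4 count=6
After op 13 (write(2)): arr=[7 9 24 18 2 8] head=5 tail=5 count=6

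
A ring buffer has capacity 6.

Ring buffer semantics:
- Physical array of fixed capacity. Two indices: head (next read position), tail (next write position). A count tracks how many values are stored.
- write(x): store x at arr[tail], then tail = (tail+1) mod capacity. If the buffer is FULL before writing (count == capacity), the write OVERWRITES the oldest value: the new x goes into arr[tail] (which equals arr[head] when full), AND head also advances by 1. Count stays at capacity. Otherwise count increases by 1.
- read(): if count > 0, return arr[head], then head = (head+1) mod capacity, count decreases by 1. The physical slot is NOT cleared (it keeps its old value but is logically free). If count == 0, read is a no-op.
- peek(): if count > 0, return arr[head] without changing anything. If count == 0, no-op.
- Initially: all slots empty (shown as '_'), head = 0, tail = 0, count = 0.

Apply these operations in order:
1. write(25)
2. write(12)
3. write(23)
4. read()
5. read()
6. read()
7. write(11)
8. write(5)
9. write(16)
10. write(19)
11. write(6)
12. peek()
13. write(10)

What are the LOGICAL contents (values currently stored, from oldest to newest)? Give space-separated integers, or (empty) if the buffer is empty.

After op 1 (write(25)): arr=[25 _ _ _ _ _] head=0 tail=1 count=1
After op 2 (write(12)): arr=[25 12 _ _ _ _] head=0 tail=2 count=2
After op 3 (write(23)): arr=[25 12 23 _ _ _] head=0 tail=3 count=3
After op 4 (read()): arr=[25 12 23 _ _ _] head=1 tail=3 count=2
After op 5 (read()): arr=[25 12 23 _ _ _] head=2 tail=3 count=1
After op 6 (read()): arr=[25 12 23 _ _ _] head=3 tail=3 count=0
After op 7 (write(11)): arr=[25 12 23 11 _ _] head=3 tail=4 count=1
After op 8 (write(5)): arr=[25 12 23 11 5 _] head=3 tail=5 count=2
After op 9 (write(16)): arr=[25 12 23 11 5 16] head=3 tail=0 count=3
After op 10 (write(19)): arr=[19 12 23 11 5 16] head=3 tail=1 count=4
After op 11 (write(6)): arr=[19 6 23 11 5 16] head=3 tail=2 count=5
After op 12 (peek()): arr=[19 6 23 11 5 16] head=3 tail=2 count=5
After op 13 (write(10)): arr=[19 6 10 11 5 16] head=3 tail=3 count=6

Answer: 11 5 16 19 6 10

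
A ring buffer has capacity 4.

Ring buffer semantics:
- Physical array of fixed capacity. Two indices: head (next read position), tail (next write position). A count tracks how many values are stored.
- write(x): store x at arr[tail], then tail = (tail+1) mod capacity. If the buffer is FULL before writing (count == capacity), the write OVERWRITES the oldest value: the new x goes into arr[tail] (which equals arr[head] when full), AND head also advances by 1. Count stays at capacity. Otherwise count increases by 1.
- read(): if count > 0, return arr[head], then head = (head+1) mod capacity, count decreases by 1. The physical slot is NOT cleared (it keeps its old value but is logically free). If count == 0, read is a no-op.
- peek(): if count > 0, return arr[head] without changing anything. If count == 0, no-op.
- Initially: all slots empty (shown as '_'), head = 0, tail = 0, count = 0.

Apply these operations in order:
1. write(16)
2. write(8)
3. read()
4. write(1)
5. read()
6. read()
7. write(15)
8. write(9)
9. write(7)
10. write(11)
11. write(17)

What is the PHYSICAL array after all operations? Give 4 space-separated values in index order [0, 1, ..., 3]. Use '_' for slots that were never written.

After op 1 (write(16)): arr=[16 _ _ _] head=0 tail=1 count=1
After op 2 (write(8)): arr=[16 8 _ _] head=0 tail=2 count=2
After op 3 (read()): arr=[16 8 _ _] head=1 tail=2 count=1
After op 4 (write(1)): arr=[16 8 1 _] head=1 tail=3 count=2
After op 5 (read()): arr=[16 8 1 _] head=2 tail=3 count=1
After op 6 (read()): arr=[16 8 1 _] head=3 tail=3 count=0
After op 7 (write(15)): arr=[16 8 1 15] head=3 tail=0 count=1
After op 8 (write(9)): arr=[9 8 1 15] head=3 tail=1 count=2
After op 9 (write(7)): arr=[9 7 1 15] head=3 tail=2 count=3
After op 10 (write(11)): arr=[9 7 11 15] head=3 tail=3 count=4
After op 11 (write(17)): arr=[9 7 11 17] head=0 tail=0 count=4

Answer: 9 7 11 17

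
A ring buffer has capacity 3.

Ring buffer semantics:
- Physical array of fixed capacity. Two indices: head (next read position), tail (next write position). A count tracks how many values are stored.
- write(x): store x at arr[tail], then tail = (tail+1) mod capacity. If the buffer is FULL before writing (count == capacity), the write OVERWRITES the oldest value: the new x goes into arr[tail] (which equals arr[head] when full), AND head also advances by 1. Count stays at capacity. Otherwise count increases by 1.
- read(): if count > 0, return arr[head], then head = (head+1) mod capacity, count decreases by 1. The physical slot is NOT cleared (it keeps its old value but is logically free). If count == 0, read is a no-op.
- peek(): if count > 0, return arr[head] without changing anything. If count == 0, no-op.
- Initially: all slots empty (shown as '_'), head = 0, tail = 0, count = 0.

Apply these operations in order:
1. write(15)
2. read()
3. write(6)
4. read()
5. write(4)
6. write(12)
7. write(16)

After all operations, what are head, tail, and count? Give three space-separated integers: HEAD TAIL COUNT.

Answer: 2 2 3

Derivation:
After op 1 (write(15)): arr=[15 _ _] head=0 tail=1 count=1
After op 2 (read()): arr=[15 _ _] head=1 tail=1 count=0
After op 3 (write(6)): arr=[15 6 _] head=1 tail=2 count=1
After op 4 (read()): arr=[15 6 _] head=2 tail=2 count=0
After op 5 (write(4)): arr=[15 6 4] head=2 tail=0 count=1
After op 6 (write(12)): arr=[12 6 4] head=2 tail=1 count=2
After op 7 (write(16)): arr=[12 16 4] head=2 tail=2 count=3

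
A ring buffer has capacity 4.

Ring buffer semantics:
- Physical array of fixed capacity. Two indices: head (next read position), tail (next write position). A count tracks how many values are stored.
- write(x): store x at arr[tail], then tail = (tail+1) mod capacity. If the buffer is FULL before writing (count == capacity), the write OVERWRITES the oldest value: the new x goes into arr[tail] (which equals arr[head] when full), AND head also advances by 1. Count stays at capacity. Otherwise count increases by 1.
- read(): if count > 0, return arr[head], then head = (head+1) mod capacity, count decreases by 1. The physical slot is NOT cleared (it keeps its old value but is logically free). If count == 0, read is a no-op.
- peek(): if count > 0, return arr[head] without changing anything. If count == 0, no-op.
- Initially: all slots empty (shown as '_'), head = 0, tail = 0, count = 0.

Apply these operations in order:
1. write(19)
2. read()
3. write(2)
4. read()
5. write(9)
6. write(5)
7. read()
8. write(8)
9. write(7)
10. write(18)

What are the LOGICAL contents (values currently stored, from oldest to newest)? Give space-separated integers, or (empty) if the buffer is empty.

Answer: 5 8 7 18

Derivation:
After op 1 (write(19)): arr=[19 _ _ _] head=0 tail=1 count=1
After op 2 (read()): arr=[19 _ _ _] head=1 tail=1 count=0
After op 3 (write(2)): arr=[19 2 _ _] head=1 tail=2 count=1
After op 4 (read()): arr=[19 2 _ _] head=2 tail=2 count=0
After op 5 (write(9)): arr=[19 2 9 _] head=2 tail=3 count=1
After op 6 (write(5)): arr=[19 2 9 5] head=2 tail=0 count=2
After op 7 (read()): arr=[19 2 9 5] head=3 tail=0 count=1
After op 8 (write(8)): arr=[8 2 9 5] head=3 tail=1 count=2
After op 9 (write(7)): arr=[8 7 9 5] head=3 tail=2 count=3
After op 10 (write(18)): arr=[8 7 18 5] head=3 tail=3 count=4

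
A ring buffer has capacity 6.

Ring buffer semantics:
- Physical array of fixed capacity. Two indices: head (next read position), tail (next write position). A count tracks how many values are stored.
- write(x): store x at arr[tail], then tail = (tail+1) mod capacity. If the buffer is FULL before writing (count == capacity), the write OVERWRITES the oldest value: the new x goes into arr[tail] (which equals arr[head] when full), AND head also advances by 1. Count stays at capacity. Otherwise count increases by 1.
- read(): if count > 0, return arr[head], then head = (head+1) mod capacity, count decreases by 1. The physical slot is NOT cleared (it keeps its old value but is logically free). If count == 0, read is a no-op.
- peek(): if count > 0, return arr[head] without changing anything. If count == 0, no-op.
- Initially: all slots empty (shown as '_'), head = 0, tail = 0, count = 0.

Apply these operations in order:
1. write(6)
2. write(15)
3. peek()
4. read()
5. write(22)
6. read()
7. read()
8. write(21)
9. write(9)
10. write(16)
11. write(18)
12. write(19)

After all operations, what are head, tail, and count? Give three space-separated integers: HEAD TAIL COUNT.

After op 1 (write(6)): arr=[6 _ _ _ _ _] head=0 tail=1 count=1
After op 2 (write(15)): arr=[6 15 _ _ _ _] head=0 tail=2 count=2
After op 3 (peek()): arr=[6 15 _ _ _ _] head=0 tail=2 count=2
After op 4 (read()): arr=[6 15 _ _ _ _] head=1 tail=2 count=1
After op 5 (write(22)): arr=[6 15 22 _ _ _] head=1 tail=3 count=2
After op 6 (read()): arr=[6 15 22 _ _ _] head=2 tail=3 count=1
After op 7 (read()): arr=[6 15 22 _ _ _] head=3 tail=3 count=0
After op 8 (write(21)): arr=[6 15 22 21 _ _] head=3 tail=4 count=1
After op 9 (write(9)): arr=[6 15 22 21 9 _] head=3 tail=5 count=2
After op 10 (write(16)): arr=[6 15 22 21 9 16] head=3 tail=0 count=3
After op 11 (write(18)): arr=[18 15 22 21 9 16] head=3 tail=1 count=4
After op 12 (write(19)): arr=[18 19 22 21 9 16] head=3 tail=2 count=5

Answer: 3 2 5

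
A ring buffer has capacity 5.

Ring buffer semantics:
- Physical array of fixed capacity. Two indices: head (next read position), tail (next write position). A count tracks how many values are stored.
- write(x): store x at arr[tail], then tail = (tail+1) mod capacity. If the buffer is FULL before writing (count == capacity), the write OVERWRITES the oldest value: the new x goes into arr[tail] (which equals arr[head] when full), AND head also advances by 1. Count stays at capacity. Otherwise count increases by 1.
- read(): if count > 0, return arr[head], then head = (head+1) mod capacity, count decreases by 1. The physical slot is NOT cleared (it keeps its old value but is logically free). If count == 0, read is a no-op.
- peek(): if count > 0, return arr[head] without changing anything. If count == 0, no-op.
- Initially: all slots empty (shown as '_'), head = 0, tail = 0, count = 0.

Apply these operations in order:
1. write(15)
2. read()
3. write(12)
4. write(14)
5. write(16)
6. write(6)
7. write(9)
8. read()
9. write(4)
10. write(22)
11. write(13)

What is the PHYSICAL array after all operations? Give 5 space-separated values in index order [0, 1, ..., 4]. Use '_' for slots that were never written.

After op 1 (write(15)): arr=[15 _ _ _ _] head=0 tail=1 count=1
After op 2 (read()): arr=[15 _ _ _ _] head=1 tail=1 count=0
After op 3 (write(12)): arr=[15 12 _ _ _] head=1 tail=2 count=1
After op 4 (write(14)): arr=[15 12 14 _ _] head=1 tail=3 count=2
After op 5 (write(16)): arr=[15 12 14 16 _] head=1 tail=4 count=3
After op 6 (write(6)): arr=[15 12 14 16 6] head=1 tail=0 count=4
After op 7 (write(9)): arr=[9 12 14 16 6] head=1 tail=1 count=5
After op 8 (read()): arr=[9 12 14 16 6] head=2 tail=1 count=4
After op 9 (write(4)): arr=[9 4 14 16 6] head=2 tail=2 count=5
After op 10 (write(22)): arr=[9 4 22 16 6] head=3 tail=3 count=5
After op 11 (write(13)): arr=[9 4 22 13 6] head=4 tail=4 count=5

Answer: 9 4 22 13 6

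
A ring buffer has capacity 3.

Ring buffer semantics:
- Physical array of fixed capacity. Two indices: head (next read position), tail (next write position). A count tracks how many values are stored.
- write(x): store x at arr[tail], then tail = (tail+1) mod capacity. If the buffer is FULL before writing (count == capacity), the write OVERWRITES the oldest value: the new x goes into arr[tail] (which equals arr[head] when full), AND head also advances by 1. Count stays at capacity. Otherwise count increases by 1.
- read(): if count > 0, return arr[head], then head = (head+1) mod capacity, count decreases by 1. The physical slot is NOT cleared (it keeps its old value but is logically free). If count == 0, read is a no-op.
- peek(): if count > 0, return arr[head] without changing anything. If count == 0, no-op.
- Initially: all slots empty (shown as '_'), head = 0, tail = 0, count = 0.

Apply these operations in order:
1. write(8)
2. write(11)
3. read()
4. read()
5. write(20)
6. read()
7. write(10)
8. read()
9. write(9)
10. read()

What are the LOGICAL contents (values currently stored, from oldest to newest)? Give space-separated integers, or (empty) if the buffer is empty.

After op 1 (write(8)): arr=[8 _ _] head=0 tail=1 count=1
After op 2 (write(11)): arr=[8 11 _] head=0 tail=2 count=2
After op 3 (read()): arr=[8 11 _] head=1 tail=2 count=1
After op 4 (read()): arr=[8 11 _] head=2 tail=2 count=0
After op 5 (write(20)): arr=[8 11 20] head=2 tail=0 count=1
After op 6 (read()): arr=[8 11 20] head=0 tail=0 count=0
After op 7 (write(10)): arr=[10 11 20] head=0 tail=1 count=1
After op 8 (read()): arr=[10 11 20] head=1 tail=1 count=0
After op 9 (write(9)): arr=[10 9 20] head=1 tail=2 count=1
After op 10 (read()): arr=[10 9 20] head=2 tail=2 count=0

Answer: (empty)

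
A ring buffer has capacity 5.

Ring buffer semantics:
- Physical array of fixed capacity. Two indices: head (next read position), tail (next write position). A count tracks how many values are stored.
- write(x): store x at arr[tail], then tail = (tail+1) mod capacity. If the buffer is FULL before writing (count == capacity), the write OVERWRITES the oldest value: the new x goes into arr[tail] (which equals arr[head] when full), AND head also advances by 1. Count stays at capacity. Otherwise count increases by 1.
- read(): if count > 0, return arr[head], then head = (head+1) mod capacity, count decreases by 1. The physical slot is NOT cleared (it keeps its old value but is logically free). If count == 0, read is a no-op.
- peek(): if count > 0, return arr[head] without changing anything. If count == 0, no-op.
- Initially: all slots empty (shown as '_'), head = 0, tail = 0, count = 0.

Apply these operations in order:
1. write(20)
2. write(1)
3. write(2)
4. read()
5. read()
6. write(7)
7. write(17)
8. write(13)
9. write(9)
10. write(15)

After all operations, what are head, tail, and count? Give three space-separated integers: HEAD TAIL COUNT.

After op 1 (write(20)): arr=[20 _ _ _ _] head=0 tail=1 count=1
After op 2 (write(1)): arr=[20 1 _ _ _] head=0 tail=2 count=2
After op 3 (write(2)): arr=[20 1 2 _ _] head=0 tail=3 count=3
After op 4 (read()): arr=[20 1 2 _ _] head=1 tail=3 count=2
After op 5 (read()): arr=[20 1 2 _ _] head=2 tail=3 count=1
After op 6 (write(7)): arr=[20 1 2 7 _] head=2 tail=4 count=2
After op 7 (write(17)): arr=[20 1 2 7 17] head=2 tail=0 count=3
After op 8 (write(13)): arr=[13 1 2 7 17] head=2 tail=1 count=4
After op 9 (write(9)): arr=[13 9 2 7 17] head=2 tail=2 count=5
After op 10 (write(15)): arr=[13 9 15 7 17] head=3 tail=3 count=5

Answer: 3 3 5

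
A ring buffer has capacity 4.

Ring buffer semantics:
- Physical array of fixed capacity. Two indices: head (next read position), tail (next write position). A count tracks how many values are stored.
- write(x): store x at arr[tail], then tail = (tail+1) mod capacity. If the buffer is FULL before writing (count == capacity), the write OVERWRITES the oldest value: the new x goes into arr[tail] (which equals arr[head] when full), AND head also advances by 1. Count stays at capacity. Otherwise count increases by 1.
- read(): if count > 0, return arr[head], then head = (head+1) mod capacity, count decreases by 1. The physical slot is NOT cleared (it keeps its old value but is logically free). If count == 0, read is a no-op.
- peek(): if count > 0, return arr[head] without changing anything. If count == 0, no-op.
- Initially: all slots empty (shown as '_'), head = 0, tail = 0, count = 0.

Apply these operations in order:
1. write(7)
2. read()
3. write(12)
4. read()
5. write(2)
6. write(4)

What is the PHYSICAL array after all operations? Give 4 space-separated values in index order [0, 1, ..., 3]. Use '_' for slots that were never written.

Answer: 7 12 2 4

Derivation:
After op 1 (write(7)): arr=[7 _ _ _] head=0 tail=1 count=1
After op 2 (read()): arr=[7 _ _ _] head=1 tail=1 count=0
After op 3 (write(12)): arr=[7 12 _ _] head=1 tail=2 count=1
After op 4 (read()): arr=[7 12 _ _] head=2 tail=2 count=0
After op 5 (write(2)): arr=[7 12 2 _] head=2 tail=3 count=1
After op 6 (write(4)): arr=[7 12 2 4] head=2 tail=0 count=2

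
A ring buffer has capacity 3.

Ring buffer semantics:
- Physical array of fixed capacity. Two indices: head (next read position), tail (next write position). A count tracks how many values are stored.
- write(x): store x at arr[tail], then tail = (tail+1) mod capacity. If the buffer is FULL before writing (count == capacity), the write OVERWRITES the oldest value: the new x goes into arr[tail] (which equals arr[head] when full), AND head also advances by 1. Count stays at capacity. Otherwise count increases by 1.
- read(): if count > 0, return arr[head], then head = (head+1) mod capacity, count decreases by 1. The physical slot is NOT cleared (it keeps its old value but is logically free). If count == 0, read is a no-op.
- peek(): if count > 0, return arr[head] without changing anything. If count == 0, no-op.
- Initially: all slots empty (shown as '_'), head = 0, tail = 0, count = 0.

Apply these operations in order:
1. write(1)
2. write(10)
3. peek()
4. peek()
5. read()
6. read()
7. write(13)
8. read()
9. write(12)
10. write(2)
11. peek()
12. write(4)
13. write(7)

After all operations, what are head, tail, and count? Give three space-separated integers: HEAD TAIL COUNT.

Answer: 1 1 3

Derivation:
After op 1 (write(1)): arr=[1 _ _] head=0 tail=1 count=1
After op 2 (write(10)): arr=[1 10 _] head=0 tail=2 count=2
After op 3 (peek()): arr=[1 10 _] head=0 tail=2 count=2
After op 4 (peek()): arr=[1 10 _] head=0 tail=2 count=2
After op 5 (read()): arr=[1 10 _] head=1 tail=2 count=1
After op 6 (read()): arr=[1 10 _] head=2 tail=2 count=0
After op 7 (write(13)): arr=[1 10 13] head=2 tail=0 count=1
After op 8 (read()): arr=[1 10 13] head=0 tail=0 count=0
After op 9 (write(12)): arr=[12 10 13] head=0 tail=1 count=1
After op 10 (write(2)): arr=[12 2 13] head=0 tail=2 count=2
After op 11 (peek()): arr=[12 2 13] head=0 tail=2 count=2
After op 12 (write(4)): arr=[12 2 4] head=0 tail=0 count=3
After op 13 (write(7)): arr=[7 2 4] head=1 tail=1 count=3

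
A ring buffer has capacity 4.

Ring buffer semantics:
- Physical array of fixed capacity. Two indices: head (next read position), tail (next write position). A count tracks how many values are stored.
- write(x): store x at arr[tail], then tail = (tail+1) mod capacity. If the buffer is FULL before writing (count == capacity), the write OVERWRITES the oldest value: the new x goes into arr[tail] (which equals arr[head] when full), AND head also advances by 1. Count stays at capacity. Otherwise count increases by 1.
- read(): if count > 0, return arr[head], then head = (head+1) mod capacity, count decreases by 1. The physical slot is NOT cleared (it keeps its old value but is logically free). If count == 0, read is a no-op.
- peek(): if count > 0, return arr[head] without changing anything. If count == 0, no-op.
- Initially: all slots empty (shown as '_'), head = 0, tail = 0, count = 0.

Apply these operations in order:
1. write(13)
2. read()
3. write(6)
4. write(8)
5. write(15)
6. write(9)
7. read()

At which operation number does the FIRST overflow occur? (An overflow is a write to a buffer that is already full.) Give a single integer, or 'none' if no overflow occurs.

After op 1 (write(13)): arr=[13 _ _ _] head=0 tail=1 count=1
After op 2 (read()): arr=[13 _ _ _] head=1 tail=1 count=0
After op 3 (write(6)): arr=[13 6 _ _] head=1 tail=2 count=1
After op 4 (write(8)): arr=[13 6 8 _] head=1 tail=3 count=2
After op 5 (write(15)): arr=[13 6 8 15] head=1 tail=0 count=3
After op 6 (write(9)): arr=[9 6 8 15] head=1 tail=1 count=4
After op 7 (read()): arr=[9 6 8 15] head=2 tail=1 count=3

Answer: none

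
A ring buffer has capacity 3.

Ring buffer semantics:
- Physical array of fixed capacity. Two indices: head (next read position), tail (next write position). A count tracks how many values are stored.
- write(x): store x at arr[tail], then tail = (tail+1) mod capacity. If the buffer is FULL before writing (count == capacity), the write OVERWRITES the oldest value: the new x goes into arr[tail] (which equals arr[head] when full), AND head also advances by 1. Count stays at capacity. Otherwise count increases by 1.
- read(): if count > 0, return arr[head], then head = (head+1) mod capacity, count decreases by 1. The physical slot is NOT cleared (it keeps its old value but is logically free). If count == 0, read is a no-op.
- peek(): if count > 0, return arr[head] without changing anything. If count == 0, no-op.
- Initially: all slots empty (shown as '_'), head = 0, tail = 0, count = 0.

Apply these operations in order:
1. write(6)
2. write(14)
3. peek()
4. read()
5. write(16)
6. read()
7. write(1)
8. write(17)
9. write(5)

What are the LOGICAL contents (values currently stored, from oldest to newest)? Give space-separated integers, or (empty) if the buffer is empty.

Answer: 1 17 5

Derivation:
After op 1 (write(6)): arr=[6 _ _] head=0 tail=1 count=1
After op 2 (write(14)): arr=[6 14 _] head=0 tail=2 count=2
After op 3 (peek()): arr=[6 14 _] head=0 tail=2 count=2
After op 4 (read()): arr=[6 14 _] head=1 tail=2 count=1
After op 5 (write(16)): arr=[6 14 16] head=1 tail=0 count=2
After op 6 (read()): arr=[6 14 16] head=2 tail=0 count=1
After op 7 (write(1)): arr=[1 14 16] head=2 tail=1 count=2
After op 8 (write(17)): arr=[1 17 16] head=2 tail=2 count=3
After op 9 (write(5)): arr=[1 17 5] head=0 tail=0 count=3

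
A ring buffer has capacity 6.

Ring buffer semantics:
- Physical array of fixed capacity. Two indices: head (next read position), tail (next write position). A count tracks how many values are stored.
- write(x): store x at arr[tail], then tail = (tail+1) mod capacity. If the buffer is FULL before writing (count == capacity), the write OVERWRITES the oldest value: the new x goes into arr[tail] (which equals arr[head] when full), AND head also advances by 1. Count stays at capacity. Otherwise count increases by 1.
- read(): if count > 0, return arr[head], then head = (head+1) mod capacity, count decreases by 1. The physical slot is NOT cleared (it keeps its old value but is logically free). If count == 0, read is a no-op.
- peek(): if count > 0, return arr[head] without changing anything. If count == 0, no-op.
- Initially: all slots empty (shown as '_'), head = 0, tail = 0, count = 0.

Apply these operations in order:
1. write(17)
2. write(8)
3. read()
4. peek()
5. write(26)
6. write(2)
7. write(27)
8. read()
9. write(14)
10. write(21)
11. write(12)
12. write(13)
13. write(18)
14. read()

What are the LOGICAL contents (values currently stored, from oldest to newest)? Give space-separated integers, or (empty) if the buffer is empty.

Answer: 14 21 12 13 18

Derivation:
After op 1 (write(17)): arr=[17 _ _ _ _ _] head=0 tail=1 count=1
After op 2 (write(8)): arr=[17 8 _ _ _ _] head=0 tail=2 count=2
After op 3 (read()): arr=[17 8 _ _ _ _] head=1 tail=2 count=1
After op 4 (peek()): arr=[17 8 _ _ _ _] head=1 tail=2 count=1
After op 5 (write(26)): arr=[17 8 26 _ _ _] head=1 tail=3 count=2
After op 6 (write(2)): arr=[17 8 26 2 _ _] head=1 tail=4 count=3
After op 7 (write(27)): arr=[17 8 26 2 27 _] head=1 tail=5 count=4
After op 8 (read()): arr=[17 8 26 2 27 _] head=2 tail=5 count=3
After op 9 (write(14)): arr=[17 8 26 2 27 14] head=2 tail=0 count=4
After op 10 (write(21)): arr=[21 8 26 2 27 14] head=2 tail=1 count=5
After op 11 (write(12)): arr=[21 12 26 2 27 14] head=2 tail=2 count=6
After op 12 (write(13)): arr=[21 12 13 2 27 14] head=3 tail=3 count=6
After op 13 (write(18)): arr=[21 12 13 18 27 14] head=4 tail=4 count=6
After op 14 (read()): arr=[21 12 13 18 27 14] head=5 tail=4 count=5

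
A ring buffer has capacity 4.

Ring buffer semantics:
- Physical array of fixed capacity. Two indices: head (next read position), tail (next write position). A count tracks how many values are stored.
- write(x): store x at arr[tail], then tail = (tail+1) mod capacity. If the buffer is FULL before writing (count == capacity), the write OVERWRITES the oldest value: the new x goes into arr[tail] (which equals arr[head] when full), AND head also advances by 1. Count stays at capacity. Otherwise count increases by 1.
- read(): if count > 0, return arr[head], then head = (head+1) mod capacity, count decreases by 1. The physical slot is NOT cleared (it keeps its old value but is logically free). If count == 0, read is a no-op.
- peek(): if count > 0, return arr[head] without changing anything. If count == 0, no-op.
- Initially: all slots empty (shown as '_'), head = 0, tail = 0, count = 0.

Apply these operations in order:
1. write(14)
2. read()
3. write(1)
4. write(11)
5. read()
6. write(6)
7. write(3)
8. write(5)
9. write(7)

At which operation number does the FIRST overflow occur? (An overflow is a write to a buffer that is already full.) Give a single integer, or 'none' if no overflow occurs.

After op 1 (write(14)): arr=[14 _ _ _] head=0 tail=1 count=1
After op 2 (read()): arr=[14 _ _ _] head=1 tail=1 count=0
After op 3 (write(1)): arr=[14 1 _ _] head=1 tail=2 count=1
After op 4 (write(11)): arr=[14 1 11 _] head=1 tail=3 count=2
After op 5 (read()): arr=[14 1 11 _] head=2 tail=3 count=1
After op 6 (write(6)): arr=[14 1 11 6] head=2 tail=0 count=2
After op 7 (write(3)): arr=[3 1 11 6] head=2 tail=1 count=3
After op 8 (write(5)): arr=[3 5 11 6] head=2 tail=2 count=4
After op 9 (write(7)): arr=[3 5 7 6] head=3 tail=3 count=4

Answer: 9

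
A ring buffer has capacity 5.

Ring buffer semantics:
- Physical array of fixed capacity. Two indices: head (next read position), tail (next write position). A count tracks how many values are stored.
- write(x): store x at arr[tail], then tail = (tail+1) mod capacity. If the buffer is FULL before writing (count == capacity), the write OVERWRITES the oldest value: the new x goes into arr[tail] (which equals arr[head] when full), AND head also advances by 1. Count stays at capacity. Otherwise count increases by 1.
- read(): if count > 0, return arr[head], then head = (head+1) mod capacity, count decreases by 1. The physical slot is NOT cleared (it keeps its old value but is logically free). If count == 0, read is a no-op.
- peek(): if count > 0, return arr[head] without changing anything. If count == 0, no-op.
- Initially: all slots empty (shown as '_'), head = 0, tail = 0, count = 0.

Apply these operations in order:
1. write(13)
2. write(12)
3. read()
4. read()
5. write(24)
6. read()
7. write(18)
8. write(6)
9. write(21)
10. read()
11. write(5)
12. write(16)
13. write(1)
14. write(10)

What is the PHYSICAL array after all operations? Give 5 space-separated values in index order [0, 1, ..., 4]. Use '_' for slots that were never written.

Answer: 21 5 16 1 10

Derivation:
After op 1 (write(13)): arr=[13 _ _ _ _] head=0 tail=1 count=1
After op 2 (write(12)): arr=[13 12 _ _ _] head=0 tail=2 count=2
After op 3 (read()): arr=[13 12 _ _ _] head=1 tail=2 count=1
After op 4 (read()): arr=[13 12 _ _ _] head=2 tail=2 count=0
After op 5 (write(24)): arr=[13 12 24 _ _] head=2 tail=3 count=1
After op 6 (read()): arr=[13 12 24 _ _] head=3 tail=3 count=0
After op 7 (write(18)): arr=[13 12 24 18 _] head=3 tail=4 count=1
After op 8 (write(6)): arr=[13 12 24 18 6] head=3 tail=0 count=2
After op 9 (write(21)): arr=[21 12 24 18 6] head=3 tail=1 count=3
After op 10 (read()): arr=[21 12 24 18 6] head=4 tail=1 count=2
After op 11 (write(5)): arr=[21 5 24 18 6] head=4 tail=2 count=3
After op 12 (write(16)): arr=[21 5 16 18 6] head=4 tail=3 count=4
After op 13 (write(1)): arr=[21 5 16 1 6] head=4 tail=4 count=5
After op 14 (write(10)): arr=[21 5 16 1 10] head=0 tail=0 count=5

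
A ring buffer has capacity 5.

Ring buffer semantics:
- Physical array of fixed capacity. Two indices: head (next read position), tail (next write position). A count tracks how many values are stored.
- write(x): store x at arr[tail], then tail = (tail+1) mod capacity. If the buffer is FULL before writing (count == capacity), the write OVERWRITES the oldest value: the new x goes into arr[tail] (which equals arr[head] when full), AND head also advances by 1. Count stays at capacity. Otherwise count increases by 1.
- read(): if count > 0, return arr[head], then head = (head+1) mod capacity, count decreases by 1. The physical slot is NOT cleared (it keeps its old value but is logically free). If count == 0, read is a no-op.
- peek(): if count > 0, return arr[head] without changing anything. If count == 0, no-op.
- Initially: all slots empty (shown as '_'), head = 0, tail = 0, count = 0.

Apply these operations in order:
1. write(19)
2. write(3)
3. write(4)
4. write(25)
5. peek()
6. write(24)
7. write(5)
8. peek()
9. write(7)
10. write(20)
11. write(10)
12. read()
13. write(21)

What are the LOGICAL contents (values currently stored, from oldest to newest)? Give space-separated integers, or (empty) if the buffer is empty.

After op 1 (write(19)): arr=[19 _ _ _ _] head=0 tail=1 count=1
After op 2 (write(3)): arr=[19 3 _ _ _] head=0 tail=2 count=2
After op 3 (write(4)): arr=[19 3 4 _ _] head=0 tail=3 count=3
After op 4 (write(25)): arr=[19 3 4 25 _] head=0 tail=4 count=4
After op 5 (peek()): arr=[19 3 4 25 _] head=0 tail=4 count=4
After op 6 (write(24)): arr=[19 3 4 25 24] head=0 tail=0 count=5
After op 7 (write(5)): arr=[5 3 4 25 24] head=1 tail=1 count=5
After op 8 (peek()): arr=[5 3 4 25 24] head=1 tail=1 count=5
After op 9 (write(7)): arr=[5 7 4 25 24] head=2 tail=2 count=5
After op 10 (write(20)): arr=[5 7 20 25 24] head=3 tail=3 count=5
After op 11 (write(10)): arr=[5 7 20 10 24] head=4 tail=4 count=5
After op 12 (read()): arr=[5 7 20 10 24] head=0 tail=4 count=4
After op 13 (write(21)): arr=[5 7 20 10 21] head=0 tail=0 count=5

Answer: 5 7 20 10 21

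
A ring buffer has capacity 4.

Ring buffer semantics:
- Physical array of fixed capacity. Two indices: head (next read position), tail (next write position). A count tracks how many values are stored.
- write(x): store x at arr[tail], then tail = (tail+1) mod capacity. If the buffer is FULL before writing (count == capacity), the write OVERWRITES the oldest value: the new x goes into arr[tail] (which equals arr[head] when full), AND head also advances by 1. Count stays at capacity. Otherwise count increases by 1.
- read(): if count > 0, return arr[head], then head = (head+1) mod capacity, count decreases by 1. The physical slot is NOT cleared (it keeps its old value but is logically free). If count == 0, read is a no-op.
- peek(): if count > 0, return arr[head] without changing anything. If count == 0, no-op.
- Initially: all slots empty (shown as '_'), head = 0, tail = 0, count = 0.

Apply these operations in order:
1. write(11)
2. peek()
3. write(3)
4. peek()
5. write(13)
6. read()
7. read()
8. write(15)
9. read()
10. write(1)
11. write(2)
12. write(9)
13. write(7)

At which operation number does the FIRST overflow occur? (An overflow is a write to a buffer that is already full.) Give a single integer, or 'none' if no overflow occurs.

Answer: 13

Derivation:
After op 1 (write(11)): arr=[11 _ _ _] head=0 tail=1 count=1
After op 2 (peek()): arr=[11 _ _ _] head=0 tail=1 count=1
After op 3 (write(3)): arr=[11 3 _ _] head=0 tail=2 count=2
After op 4 (peek()): arr=[11 3 _ _] head=0 tail=2 count=2
After op 5 (write(13)): arr=[11 3 13 _] head=0 tail=3 count=3
After op 6 (read()): arr=[11 3 13 _] head=1 tail=3 count=2
After op 7 (read()): arr=[11 3 13 _] head=2 tail=3 count=1
After op 8 (write(15)): arr=[11 3 13 15] head=2 tail=0 count=2
After op 9 (read()): arr=[11 3 13 15] head=3 tail=0 count=1
After op 10 (write(1)): arr=[1 3 13 15] head=3 tail=1 count=2
After op 11 (write(2)): arr=[1 2 13 15] head=3 tail=2 count=3
After op 12 (write(9)): arr=[1 2 9 15] head=3 tail=3 count=4
After op 13 (write(7)): arr=[1 2 9 7] head=0 tail=0 count=4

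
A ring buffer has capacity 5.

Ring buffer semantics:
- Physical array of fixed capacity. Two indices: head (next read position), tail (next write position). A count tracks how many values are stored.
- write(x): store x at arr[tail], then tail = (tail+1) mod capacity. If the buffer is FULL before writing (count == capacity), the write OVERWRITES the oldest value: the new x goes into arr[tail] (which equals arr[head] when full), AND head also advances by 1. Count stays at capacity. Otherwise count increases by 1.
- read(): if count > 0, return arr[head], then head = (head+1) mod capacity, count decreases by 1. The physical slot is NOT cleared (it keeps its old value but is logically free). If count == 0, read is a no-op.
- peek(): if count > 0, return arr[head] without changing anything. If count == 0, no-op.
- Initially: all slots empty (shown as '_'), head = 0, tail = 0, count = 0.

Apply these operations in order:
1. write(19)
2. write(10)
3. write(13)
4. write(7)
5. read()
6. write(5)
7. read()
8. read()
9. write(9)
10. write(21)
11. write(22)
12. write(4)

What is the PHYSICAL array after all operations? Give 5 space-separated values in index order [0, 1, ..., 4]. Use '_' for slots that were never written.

Answer: 9 21 22 4 5

Derivation:
After op 1 (write(19)): arr=[19 _ _ _ _] head=0 tail=1 count=1
After op 2 (write(10)): arr=[19 10 _ _ _] head=0 tail=2 count=2
After op 3 (write(13)): arr=[19 10 13 _ _] head=0 tail=3 count=3
After op 4 (write(7)): arr=[19 10 13 7 _] head=0 tail=4 count=4
After op 5 (read()): arr=[19 10 13 7 _] head=1 tail=4 count=3
After op 6 (write(5)): arr=[19 10 13 7 5] head=1 tail=0 count=4
After op 7 (read()): arr=[19 10 13 7 5] head=2 tail=0 count=3
After op 8 (read()): arr=[19 10 13 7 5] head=3 tail=0 count=2
After op 9 (write(9)): arr=[9 10 13 7 5] head=3 tail=1 count=3
After op 10 (write(21)): arr=[9 21 13 7 5] head=3 tail=2 count=4
After op 11 (write(22)): arr=[9 21 22 7 5] head=3 tail=3 count=5
After op 12 (write(4)): arr=[9 21 22 4 5] head=4 tail=4 count=5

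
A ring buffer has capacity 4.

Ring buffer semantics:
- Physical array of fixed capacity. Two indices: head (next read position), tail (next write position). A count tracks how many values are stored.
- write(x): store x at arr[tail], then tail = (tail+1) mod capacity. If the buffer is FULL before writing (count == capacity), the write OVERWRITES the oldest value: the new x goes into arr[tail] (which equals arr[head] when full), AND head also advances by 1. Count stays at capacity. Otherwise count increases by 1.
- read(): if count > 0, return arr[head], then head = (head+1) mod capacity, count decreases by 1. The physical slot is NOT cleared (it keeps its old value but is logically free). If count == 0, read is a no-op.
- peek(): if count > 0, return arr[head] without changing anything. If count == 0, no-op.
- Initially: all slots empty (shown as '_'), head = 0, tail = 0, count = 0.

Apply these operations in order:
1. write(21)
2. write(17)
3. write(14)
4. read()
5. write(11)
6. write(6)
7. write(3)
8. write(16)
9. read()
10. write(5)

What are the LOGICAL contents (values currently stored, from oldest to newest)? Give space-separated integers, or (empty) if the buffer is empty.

Answer: 6 3 16 5

Derivation:
After op 1 (write(21)): arr=[21 _ _ _] head=0 tail=1 count=1
After op 2 (write(17)): arr=[21 17 _ _] head=0 tail=2 count=2
After op 3 (write(14)): arr=[21 17 14 _] head=0 tail=3 count=3
After op 4 (read()): arr=[21 17 14 _] head=1 tail=3 count=2
After op 5 (write(11)): arr=[21 17 14 11] head=1 tail=0 count=3
After op 6 (write(6)): arr=[6 17 14 11] head=1 tail=1 count=4
After op 7 (write(3)): arr=[6 3 14 11] head=2 tail=2 count=4
After op 8 (write(16)): arr=[6 3 16 11] head=3 tail=3 count=4
After op 9 (read()): arr=[6 3 16 11] head=0 tail=3 count=3
After op 10 (write(5)): arr=[6 3 16 5] head=0 tail=0 count=4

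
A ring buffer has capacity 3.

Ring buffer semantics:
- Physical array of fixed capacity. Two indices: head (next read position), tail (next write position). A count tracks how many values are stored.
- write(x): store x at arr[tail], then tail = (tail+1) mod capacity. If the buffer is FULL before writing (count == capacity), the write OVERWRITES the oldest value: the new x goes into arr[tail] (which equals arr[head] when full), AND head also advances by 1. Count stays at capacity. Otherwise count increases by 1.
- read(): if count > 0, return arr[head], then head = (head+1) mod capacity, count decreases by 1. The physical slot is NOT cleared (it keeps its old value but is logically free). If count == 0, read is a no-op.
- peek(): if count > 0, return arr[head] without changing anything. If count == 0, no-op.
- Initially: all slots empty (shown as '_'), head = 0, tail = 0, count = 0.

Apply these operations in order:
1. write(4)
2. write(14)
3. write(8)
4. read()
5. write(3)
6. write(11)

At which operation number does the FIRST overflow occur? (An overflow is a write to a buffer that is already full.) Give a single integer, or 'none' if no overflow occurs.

After op 1 (write(4)): arr=[4 _ _] head=0 tail=1 count=1
After op 2 (write(14)): arr=[4 14 _] head=0 tail=2 count=2
After op 3 (write(8)): arr=[4 14 8] head=0 tail=0 count=3
After op 4 (read()): arr=[4 14 8] head=1 tail=0 count=2
After op 5 (write(3)): arr=[3 14 8] head=1 tail=1 count=3
After op 6 (write(11)): arr=[3 11 8] head=2 tail=2 count=3

Answer: 6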